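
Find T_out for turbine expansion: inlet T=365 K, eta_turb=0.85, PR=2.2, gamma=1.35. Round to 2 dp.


T_out = T_in * (1 - eta * (1 - PR^(-(gamma-1)/gamma)))
Exponent = -(1.35-1)/1.35 = -0.25925926
PR^exp = 2.2^(-0.25925926) = 0.81512413
Factor = 1 - 0.85*(1 - 0.81512413) = 0.84285551
T_out = 365 * 0.84285551 = 307.64 K


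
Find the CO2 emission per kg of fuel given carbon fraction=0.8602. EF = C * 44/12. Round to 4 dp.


EF = C_frac * (M_CO2 / M_C)
EF = 0.8602 * (44/12)
EF = 0.8602 * 3.666667 = 3.1541 kg_CO2/kg_fuel


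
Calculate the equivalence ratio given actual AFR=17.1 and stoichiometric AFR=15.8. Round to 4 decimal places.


phi = AFR_stoich / AFR_actual
phi = 15.8 / 17.1 = 0.9240


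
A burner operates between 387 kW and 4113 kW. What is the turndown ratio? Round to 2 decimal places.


TDR = Q_max / Q_min
TDR = 4113 / 387 = 10.63


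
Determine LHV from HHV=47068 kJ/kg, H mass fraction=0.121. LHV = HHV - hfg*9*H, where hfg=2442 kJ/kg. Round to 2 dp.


LHV = HHV - hfg * 9 * H
Water correction = 2442 * 9 * 0.121 = 2659.338 kJ/kg
LHV = 47068 - 2659.338 = 44408.66 kJ/kg


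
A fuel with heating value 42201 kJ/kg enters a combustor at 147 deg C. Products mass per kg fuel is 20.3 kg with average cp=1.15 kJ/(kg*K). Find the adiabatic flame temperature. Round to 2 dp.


T_ad = T_in + Hc / (m_p * cp)
Denominator = 20.3 * 1.15 = 23.3450
Temperature rise = 42201 / 23.3450 = 1807.71 K
T_ad = 147 + 1807.71 = 1954.71 deg C


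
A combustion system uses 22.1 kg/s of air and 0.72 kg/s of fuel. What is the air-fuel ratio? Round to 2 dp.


AFR = m_air / m_fuel
AFR = 22.1 / 0.72 = 30.69


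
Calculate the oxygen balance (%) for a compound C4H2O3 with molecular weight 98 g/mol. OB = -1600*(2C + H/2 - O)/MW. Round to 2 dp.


OB = -1600 * (2C + H/2 - O) / MW
Inner = 2*4 + 2/2 - 3 = 6.00
OB = -1600 * 6.00 / 98 = -97.96%


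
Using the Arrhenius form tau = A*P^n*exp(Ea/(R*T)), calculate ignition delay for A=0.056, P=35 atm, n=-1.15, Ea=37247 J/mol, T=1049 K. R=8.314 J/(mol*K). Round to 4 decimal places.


tau = A * P^n * exp(Ea/(R*T))
P^n = 35^(-1.15) = 0.01676184
Ea/(R*T) = 37247/(8.314*1049) = 4.270766
exp(Ea/(R*T)) = 71.576452
tau = 0.056 * 0.01676184 * 71.576452 = 0.0672 ms


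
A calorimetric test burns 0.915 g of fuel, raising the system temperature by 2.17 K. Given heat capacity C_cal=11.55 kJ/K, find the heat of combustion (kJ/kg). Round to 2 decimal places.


Hc = C_cal * delta_T / m_fuel
Q_released = 11.55 * 2.17 = 25.0635 kJ
m_fuel = 0.915 g = 0.915/1000 kg = 0.000915 kg
Hc = 25.0635 / 0.000915 = 27391.80 kJ/kg


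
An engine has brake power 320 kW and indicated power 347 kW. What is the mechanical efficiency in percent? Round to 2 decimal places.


eta_mech = (BP / IP) * 100
Ratio = 320 / 347 = 0.9222
eta_mech = 0.9222 * 100 = 92.22%


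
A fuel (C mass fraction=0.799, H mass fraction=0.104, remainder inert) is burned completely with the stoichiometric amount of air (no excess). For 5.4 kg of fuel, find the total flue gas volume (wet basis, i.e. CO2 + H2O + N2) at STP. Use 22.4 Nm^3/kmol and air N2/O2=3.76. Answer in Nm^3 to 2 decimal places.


Per kg fuel: CO2 = (C/12 kmol)*22.4 = (0.799/12)*22.4 = 1.49147 Nm^3
Per kg fuel: H2O = (H/2 kmol)*22.4 = (0.104/2)*22.4 = 1.16480 Nm^3
O2 needed per kg fuel = C/12 + H/4 = 0.799/12 + 0.104/4 = 0.09258333 kmol
Per kg fuel: N2 = O2*3.76*22.4 = 0.09258333*3.76*22.4 = 7.79774 Nm^3
Total per kg = 1.49147 + 1.16480 + 7.79774 = 10.45401 Nm^3
Total = 10.45401 * 5.4 = 56.45 Nm^3


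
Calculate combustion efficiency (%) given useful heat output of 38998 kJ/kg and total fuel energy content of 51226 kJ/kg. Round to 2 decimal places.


Efficiency = (Q_useful / Q_fuel) * 100
Efficiency = (38998 / 51226) * 100
Efficiency = 0.7613 * 100 = 76.13%


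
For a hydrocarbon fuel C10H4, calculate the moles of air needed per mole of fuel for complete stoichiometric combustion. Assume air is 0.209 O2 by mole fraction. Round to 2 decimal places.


Balanced combustion: C10H4 + 11 O2 -> 10 CO2 + 2 H2O
O2 needed = C + H/4 = 10 + 4/4 = 11.00 moles
Air moles = O2 / 0.209 = 11.00 / 0.209 = 52.63 moles air


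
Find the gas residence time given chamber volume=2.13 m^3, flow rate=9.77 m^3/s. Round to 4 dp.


tau = V / Q_flow
tau = 2.13 / 9.77 = 0.2180 s


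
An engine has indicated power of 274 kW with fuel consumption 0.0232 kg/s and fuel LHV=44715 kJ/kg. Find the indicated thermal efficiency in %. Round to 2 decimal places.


eta_ith = (IP / (mf * LHV)) * 100
Denominator = 0.0232 * 44715 = 1037.3880 kW
eta_ith = (274 / 1037.3880) * 100 = 26.41%


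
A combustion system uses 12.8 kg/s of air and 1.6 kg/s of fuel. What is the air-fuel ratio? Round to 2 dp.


AFR = m_air / m_fuel
AFR = 12.8 / 1.6 = 8.00


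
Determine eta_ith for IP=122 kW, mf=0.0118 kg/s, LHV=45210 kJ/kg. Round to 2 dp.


eta_ith = (IP / (mf * LHV)) * 100
Denominator = 0.0118 * 45210 = 533.4780 kW
eta_ith = (122 / 533.4780) * 100 = 22.87%


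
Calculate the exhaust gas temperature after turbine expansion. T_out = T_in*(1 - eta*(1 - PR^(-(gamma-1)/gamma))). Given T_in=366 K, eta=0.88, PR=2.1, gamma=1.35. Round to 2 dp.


T_out = T_in * (1 - eta * (1 - PR^(-(gamma-1)/gamma)))
Exponent = -(1.35-1)/1.35 = -0.25925926
PR^exp = 2.1^(-0.25925926) = 0.82501466
Factor = 1 - 0.88*(1 - 0.82501466) = 0.84601290
T_out = 366 * 0.84601290 = 309.64 K


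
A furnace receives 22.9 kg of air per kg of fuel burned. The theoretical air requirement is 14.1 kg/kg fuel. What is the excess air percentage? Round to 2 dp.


Excess air = actual - stoichiometric = 22.9 - 14.1 = 8.80 kg/kg fuel
Excess air % = (excess / stoich) * 100 = (8.80 / 14.1) * 100 = 62.41%


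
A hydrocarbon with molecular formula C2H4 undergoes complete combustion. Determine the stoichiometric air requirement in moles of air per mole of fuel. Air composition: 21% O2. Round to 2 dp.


Balanced combustion: C2H4 + 3 O2 -> 2 CO2 + 2 H2O
O2 needed = C + H/4 = 2 + 4/4 = 3.00 moles
Air moles = O2 / 0.21 = 3.00 / 0.21 = 14.29 moles air


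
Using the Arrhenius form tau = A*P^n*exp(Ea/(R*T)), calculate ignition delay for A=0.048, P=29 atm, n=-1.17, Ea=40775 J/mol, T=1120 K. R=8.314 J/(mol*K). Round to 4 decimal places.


tau = A * P^n * exp(Ea/(R*T))
P^n = 29^(-1.17) = 0.01945335
Ea/(R*T) = 40775/(8.314*1120) = 4.378909
exp(Ea/(R*T)) = 79.750983
tau = 0.048 * 0.01945335 * 79.750983 = 0.0745 ms


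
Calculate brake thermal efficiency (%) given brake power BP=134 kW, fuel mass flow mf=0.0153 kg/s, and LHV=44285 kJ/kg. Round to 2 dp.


eta_BTE = (BP / (mf * LHV)) * 100
Denominator = 0.0153 * 44285 = 677.5605 kW
eta_BTE = (134 / 677.5605) * 100 = 19.78%


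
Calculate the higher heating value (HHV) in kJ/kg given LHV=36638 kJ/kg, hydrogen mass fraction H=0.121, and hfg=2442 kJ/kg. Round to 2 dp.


HHV = LHV + hfg * 9 * H
Water addition = 2442 * 9 * 0.121 = 2659.338 kJ/kg
HHV = 36638 + 2659.338 = 39297.34 kJ/kg


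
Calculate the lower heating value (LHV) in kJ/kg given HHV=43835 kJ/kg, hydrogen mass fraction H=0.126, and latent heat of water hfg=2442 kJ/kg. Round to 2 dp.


LHV = HHV - hfg * 9 * H
Water correction = 2442 * 9 * 0.126 = 2769.228 kJ/kg
LHV = 43835 - 2769.228 = 41065.77 kJ/kg


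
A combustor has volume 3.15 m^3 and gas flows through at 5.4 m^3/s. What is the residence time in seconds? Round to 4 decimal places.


tau = V / Q_flow
tau = 3.15 / 5.4 = 0.5833 s


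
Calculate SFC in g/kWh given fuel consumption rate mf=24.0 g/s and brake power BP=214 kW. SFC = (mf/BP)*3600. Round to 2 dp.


SFC = (mf / BP) * 3600
Rate = 24.0 / 214 = 0.112150 g/(s*kW)
SFC = 0.112150 * 3600 = 403.74 g/kWh


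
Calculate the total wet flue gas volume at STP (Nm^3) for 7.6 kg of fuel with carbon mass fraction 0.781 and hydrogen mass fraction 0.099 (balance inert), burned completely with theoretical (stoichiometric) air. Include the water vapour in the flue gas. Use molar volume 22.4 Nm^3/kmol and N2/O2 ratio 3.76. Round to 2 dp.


Per kg fuel: CO2 = (C/12 kmol)*22.4 = (0.781/12)*22.4 = 1.45787 Nm^3
Per kg fuel: H2O = (H/2 kmol)*22.4 = (0.099/2)*22.4 = 1.10880 Nm^3
O2 needed per kg fuel = C/12 + H/4 = 0.781/12 + 0.099/4 = 0.08983333 kmol
Per kg fuel: N2 = O2*3.76*22.4 = 0.08983333*3.76*22.4 = 7.56612 Nm^3
Total per kg = 1.45787 + 1.10880 + 7.56612 = 10.13279 Nm^3
Total = 10.13279 * 7.6 = 77.01 Nm^3


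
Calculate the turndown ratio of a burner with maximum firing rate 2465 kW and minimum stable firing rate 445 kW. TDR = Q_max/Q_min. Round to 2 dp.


TDR = Q_max / Q_min
TDR = 2465 / 445 = 5.54


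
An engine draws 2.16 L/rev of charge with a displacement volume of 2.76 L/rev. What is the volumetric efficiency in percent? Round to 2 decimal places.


eta_v = (V_actual / V_disp) * 100
Ratio = 2.16 / 2.76 = 0.7826
eta_v = 0.7826 * 100 = 78.26%


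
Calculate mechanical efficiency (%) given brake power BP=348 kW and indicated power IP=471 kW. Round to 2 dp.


eta_mech = (BP / IP) * 100
Ratio = 348 / 471 = 0.7389
eta_mech = 0.7389 * 100 = 73.89%


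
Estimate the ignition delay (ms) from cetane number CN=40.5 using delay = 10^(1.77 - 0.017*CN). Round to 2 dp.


delay = 10^(1.77 - 0.017*CN)
Exponent = 1.77 - 0.017*40.5 = 1.0815
delay = 10^1.0815 = 12.06 ms


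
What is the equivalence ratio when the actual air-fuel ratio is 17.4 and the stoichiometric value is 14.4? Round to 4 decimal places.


phi = AFR_stoich / AFR_actual
phi = 14.4 / 17.4 = 0.8276


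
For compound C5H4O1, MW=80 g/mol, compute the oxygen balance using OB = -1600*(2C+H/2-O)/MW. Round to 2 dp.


OB = -1600 * (2C + H/2 - O) / MW
Inner = 2*5 + 4/2 - 1 = 11.00
OB = -1600 * 11.00 / 80 = -220.00%


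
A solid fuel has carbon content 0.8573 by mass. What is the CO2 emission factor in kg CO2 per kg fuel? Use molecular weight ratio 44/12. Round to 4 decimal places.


EF = C_frac * (M_CO2 / M_C)
EF = 0.8573 * (44/12)
EF = 0.8573 * 3.666667 = 3.1434 kg_CO2/kg_fuel


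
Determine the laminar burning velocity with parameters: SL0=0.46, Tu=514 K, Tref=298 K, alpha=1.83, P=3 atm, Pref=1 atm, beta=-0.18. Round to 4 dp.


SL = SL0 * (Tu/Tref)^alpha * (P/Pref)^beta
T ratio = 514/298 = 1.72483221
(T ratio)^alpha = 1.72483221^1.83 = 2.711732
(P/Pref)^beta = 3^(-0.18) = 0.820575
SL = 0.46 * 2.711732 * 0.820575 = 1.0236 m/s


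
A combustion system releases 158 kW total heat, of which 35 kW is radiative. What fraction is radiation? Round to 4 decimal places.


f_rad = Q_rad / Q_total
f_rad = 35 / 158 = 0.2215


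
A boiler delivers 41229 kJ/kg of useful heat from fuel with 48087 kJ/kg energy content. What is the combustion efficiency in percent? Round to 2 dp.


Efficiency = (Q_useful / Q_fuel) * 100
Efficiency = (41229 / 48087) * 100
Efficiency = 0.8574 * 100 = 85.74%


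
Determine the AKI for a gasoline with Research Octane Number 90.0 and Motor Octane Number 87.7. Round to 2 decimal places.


AKI = (RON + MON) / 2
AKI = (90.0 + 87.7) / 2
AKI = 177.7 / 2 = 88.85


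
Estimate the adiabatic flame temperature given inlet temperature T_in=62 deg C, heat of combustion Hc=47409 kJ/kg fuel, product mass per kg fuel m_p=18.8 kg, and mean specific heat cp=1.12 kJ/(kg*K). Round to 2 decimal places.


T_ad = T_in + Hc / (m_p * cp)
Denominator = 18.8 * 1.12 = 21.0560
Temperature rise = 47409 / 21.0560 = 2251.57 K
T_ad = 62 + 2251.57 = 2313.57 deg C


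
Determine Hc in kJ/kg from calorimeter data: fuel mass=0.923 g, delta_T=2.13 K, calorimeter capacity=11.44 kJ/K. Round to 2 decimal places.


Hc = C_cal * delta_T / m_fuel
Q_released = 11.44 * 2.13 = 24.3672 kJ
m_fuel = 0.923 g = 0.923/1000 kg = 0.000923 kg
Hc = 24.3672 / 0.000923 = 26400.00 kJ/kg


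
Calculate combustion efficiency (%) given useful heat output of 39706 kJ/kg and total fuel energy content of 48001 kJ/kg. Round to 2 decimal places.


Efficiency = (Q_useful / Q_fuel) * 100
Efficiency = (39706 / 48001) * 100
Efficiency = 0.8272 * 100 = 82.72%


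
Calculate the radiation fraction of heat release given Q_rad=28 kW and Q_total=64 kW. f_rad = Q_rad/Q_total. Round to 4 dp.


f_rad = Q_rad / Q_total
f_rad = 28 / 64 = 0.4375


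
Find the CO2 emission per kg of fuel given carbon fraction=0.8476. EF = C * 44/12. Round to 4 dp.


EF = C_frac * (M_CO2 / M_C)
EF = 0.8476 * (44/12)
EF = 0.8476 * 3.666667 = 3.1079 kg_CO2/kg_fuel


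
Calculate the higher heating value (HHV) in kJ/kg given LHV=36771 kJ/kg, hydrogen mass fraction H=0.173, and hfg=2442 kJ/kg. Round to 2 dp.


HHV = LHV + hfg * 9 * H
Water addition = 2442 * 9 * 0.173 = 3802.194 kJ/kg
HHV = 36771 + 3802.194 = 40573.19 kJ/kg


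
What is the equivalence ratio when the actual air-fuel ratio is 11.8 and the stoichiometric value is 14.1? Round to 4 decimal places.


phi = AFR_stoich / AFR_actual
phi = 14.1 / 11.8 = 1.1949


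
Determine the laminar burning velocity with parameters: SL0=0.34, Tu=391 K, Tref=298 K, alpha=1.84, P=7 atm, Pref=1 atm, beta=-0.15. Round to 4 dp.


SL = SL0 * (Tu/Tref)^alpha * (P/Pref)^beta
T ratio = 391/298 = 1.31208054
(T ratio)^alpha = 1.31208054^1.84 = 1.648342
(P/Pref)^beta = 7^(-0.15) = 0.746853
SL = 0.34 * 1.648342 * 0.746853 = 0.4186 m/s


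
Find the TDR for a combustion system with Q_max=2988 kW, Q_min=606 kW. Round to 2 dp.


TDR = Q_max / Q_min
TDR = 2988 / 606 = 4.93


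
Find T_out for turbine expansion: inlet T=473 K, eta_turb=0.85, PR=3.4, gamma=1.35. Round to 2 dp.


T_out = T_in * (1 - eta * (1 - PR^(-(gamma-1)/gamma)))
Exponent = -(1.35-1)/1.35 = -0.25925926
PR^exp = 3.4^(-0.25925926) = 0.72813041
Factor = 1 - 0.85*(1 - 0.72813041) = 0.76891085
T_out = 473 * 0.76891085 = 363.69 K


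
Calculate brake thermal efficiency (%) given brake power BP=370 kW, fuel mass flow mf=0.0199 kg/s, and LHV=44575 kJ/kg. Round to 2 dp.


eta_BTE = (BP / (mf * LHV)) * 100
Denominator = 0.0199 * 44575 = 887.0425 kW
eta_BTE = (370 / 887.0425) * 100 = 41.71%


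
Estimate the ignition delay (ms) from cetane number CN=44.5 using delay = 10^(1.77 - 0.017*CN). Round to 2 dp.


delay = 10^(1.77 - 0.017*CN)
Exponent = 1.77 - 0.017*44.5 = 1.0135
delay = 10^1.0135 = 10.32 ms


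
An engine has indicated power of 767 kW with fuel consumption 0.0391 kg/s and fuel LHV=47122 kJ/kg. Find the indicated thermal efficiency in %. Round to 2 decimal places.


eta_ith = (IP / (mf * LHV)) * 100
Denominator = 0.0391 * 47122 = 1842.4702 kW
eta_ith = (767 / 1842.4702) * 100 = 41.63%


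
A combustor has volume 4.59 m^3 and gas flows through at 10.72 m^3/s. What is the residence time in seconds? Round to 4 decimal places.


tau = V / Q_flow
tau = 4.59 / 10.72 = 0.4282 s


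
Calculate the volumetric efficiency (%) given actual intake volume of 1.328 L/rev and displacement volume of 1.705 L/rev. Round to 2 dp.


eta_v = (V_actual / V_disp) * 100
Ratio = 1.328 / 1.705 = 0.7789
eta_v = 0.7789 * 100 = 77.89%


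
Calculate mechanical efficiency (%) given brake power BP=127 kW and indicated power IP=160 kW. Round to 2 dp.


eta_mech = (BP / IP) * 100
Ratio = 127 / 160 = 0.7938
eta_mech = 0.7938 * 100 = 79.38%


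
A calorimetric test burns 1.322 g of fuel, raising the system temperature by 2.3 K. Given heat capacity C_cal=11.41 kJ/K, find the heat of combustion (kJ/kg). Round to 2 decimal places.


Hc = C_cal * delta_T / m_fuel
Q_released = 11.41 * 2.3 = 26.2430 kJ
m_fuel = 1.322 g = 1.322/1000 kg = 0.001322 kg
Hc = 26.2430 / 0.001322 = 19850.98 kJ/kg


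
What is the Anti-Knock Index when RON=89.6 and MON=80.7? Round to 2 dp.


AKI = (RON + MON) / 2
AKI = (89.6 + 80.7) / 2
AKI = 170.3 / 2 = 85.15


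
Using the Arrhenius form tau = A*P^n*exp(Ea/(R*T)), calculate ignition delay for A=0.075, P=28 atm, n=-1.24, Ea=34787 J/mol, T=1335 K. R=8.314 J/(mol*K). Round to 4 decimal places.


tau = A * P^n * exp(Ea/(R*T))
P^n = 28^(-1.24) = 0.01605181
Ea/(R*T) = 34787/(8.314*1335) = 3.134193
exp(Ea/(R*T)) = 22.970084
tau = 0.075 * 0.01605181 * 22.970084 = 0.0277 ms


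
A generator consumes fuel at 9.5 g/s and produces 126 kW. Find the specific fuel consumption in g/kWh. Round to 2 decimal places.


SFC = (mf / BP) * 3600
Rate = 9.5 / 126 = 0.075397 g/(s*kW)
SFC = 0.075397 * 3600 = 271.43 g/kWh


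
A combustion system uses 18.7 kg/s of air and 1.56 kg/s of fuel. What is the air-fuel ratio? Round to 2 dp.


AFR = m_air / m_fuel
AFR = 18.7 / 1.56 = 11.99


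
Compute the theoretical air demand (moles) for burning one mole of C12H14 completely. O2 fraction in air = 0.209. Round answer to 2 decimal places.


Balanced combustion: C12H14 + 15.5 O2 -> 12 CO2 + 7 H2O
O2 needed = C + H/4 = 12 + 14/4 = 15.50 moles
Air moles = O2 / 0.209 = 15.50 / 0.209 = 74.16 moles air


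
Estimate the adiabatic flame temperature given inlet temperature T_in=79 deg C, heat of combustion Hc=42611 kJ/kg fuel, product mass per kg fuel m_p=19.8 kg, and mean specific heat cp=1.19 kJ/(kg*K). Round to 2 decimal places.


T_ad = T_in + Hc / (m_p * cp)
Denominator = 19.8 * 1.19 = 23.5620
Temperature rise = 42611 / 23.5620 = 1808.46 K
T_ad = 79 + 1808.46 = 1887.46 deg C


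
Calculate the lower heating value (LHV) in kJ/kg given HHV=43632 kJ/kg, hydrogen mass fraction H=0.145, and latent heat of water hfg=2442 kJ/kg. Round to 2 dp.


LHV = HHV - hfg * 9 * H
Water correction = 2442 * 9 * 0.145 = 3186.810 kJ/kg
LHV = 43632 - 3186.810 = 40445.19 kJ/kg


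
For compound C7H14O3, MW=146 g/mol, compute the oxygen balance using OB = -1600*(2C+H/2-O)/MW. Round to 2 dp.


OB = -1600 * (2C + H/2 - O) / MW
Inner = 2*7 + 14/2 - 3 = 18.00
OB = -1600 * 18.00 / 146 = -197.26%


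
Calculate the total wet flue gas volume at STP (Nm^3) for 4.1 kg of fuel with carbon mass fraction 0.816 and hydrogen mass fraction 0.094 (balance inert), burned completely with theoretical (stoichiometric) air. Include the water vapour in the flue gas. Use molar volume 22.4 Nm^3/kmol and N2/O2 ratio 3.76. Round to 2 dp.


Per kg fuel: CO2 = (C/12 kmol)*22.4 = (0.816/12)*22.4 = 1.52320 Nm^3
Per kg fuel: H2O = (H/2 kmol)*22.4 = (0.094/2)*22.4 = 1.05280 Nm^3
O2 needed per kg fuel = C/12 + H/4 = 0.816/12 + 0.094/4 = 0.09150000 kmol
Per kg fuel: N2 = O2*3.76*22.4 = 0.09150000*3.76*22.4 = 7.70650 Nm^3
Total per kg = 1.52320 + 1.05280 + 7.70650 = 10.28250 Nm^3
Total = 10.28250 * 4.1 = 42.16 Nm^3


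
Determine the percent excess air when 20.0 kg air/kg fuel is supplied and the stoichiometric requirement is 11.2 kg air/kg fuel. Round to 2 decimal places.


Excess air = actual - stoichiometric = 20.0 - 11.2 = 8.80 kg/kg fuel
Excess air % = (excess / stoich) * 100 = (8.80 / 11.2) * 100 = 78.57%


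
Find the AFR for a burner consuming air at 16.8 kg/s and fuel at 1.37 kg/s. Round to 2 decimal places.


AFR = m_air / m_fuel
AFR = 16.8 / 1.37 = 12.26


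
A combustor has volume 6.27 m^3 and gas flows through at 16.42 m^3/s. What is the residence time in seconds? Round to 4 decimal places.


tau = V / Q_flow
tau = 6.27 / 16.42 = 0.3819 s


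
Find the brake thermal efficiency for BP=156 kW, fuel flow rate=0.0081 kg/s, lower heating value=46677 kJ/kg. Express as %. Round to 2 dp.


eta_BTE = (BP / (mf * LHV)) * 100
Denominator = 0.0081 * 46677 = 378.0837 kW
eta_BTE = (156 / 378.0837) * 100 = 41.26%


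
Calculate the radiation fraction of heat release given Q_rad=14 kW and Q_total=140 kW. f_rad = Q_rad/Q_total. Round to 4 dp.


f_rad = Q_rad / Q_total
f_rad = 14 / 140 = 0.1000


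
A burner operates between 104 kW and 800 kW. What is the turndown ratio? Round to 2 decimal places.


TDR = Q_max / Q_min
TDR = 800 / 104 = 7.69


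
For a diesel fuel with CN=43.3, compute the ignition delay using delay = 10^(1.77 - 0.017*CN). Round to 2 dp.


delay = 10^(1.77 - 0.017*CN)
Exponent = 1.77 - 0.017*43.3 = 1.0339
delay = 10^1.0339 = 10.81 ms


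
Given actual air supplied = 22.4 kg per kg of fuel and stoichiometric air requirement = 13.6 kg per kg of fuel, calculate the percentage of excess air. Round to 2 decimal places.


Excess air = actual - stoichiometric = 22.4 - 13.6 = 8.80 kg/kg fuel
Excess air % = (excess / stoich) * 100 = (8.80 / 13.6) * 100 = 64.71%


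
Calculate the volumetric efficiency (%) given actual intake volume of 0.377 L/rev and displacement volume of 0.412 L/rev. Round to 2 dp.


eta_v = (V_actual / V_disp) * 100
Ratio = 0.377 / 0.412 = 0.9150
eta_v = 0.9150 * 100 = 91.50%


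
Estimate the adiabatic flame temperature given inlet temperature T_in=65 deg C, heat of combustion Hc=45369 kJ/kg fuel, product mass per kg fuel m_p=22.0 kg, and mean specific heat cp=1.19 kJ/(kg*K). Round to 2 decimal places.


T_ad = T_in + Hc / (m_p * cp)
Denominator = 22.0 * 1.19 = 26.1800
Temperature rise = 45369 / 26.1800 = 1732.96 K
T_ad = 65 + 1732.96 = 1797.96 deg C


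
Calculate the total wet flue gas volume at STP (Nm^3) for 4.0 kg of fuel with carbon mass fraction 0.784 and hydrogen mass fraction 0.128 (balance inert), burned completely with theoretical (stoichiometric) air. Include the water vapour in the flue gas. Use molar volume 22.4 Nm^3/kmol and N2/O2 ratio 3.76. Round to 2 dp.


Per kg fuel: CO2 = (C/12 kmol)*22.4 = (0.784/12)*22.4 = 1.46347 Nm^3
Per kg fuel: H2O = (H/2 kmol)*22.4 = (0.128/2)*22.4 = 1.43360 Nm^3
O2 needed per kg fuel = C/12 + H/4 = 0.784/12 + 0.128/4 = 0.09733333 kmol
Per kg fuel: N2 = O2*3.76*22.4 = 0.09733333*3.76*22.4 = 8.19780 Nm^3
Total per kg = 1.46347 + 1.43360 + 8.19780 = 11.09487 Nm^3
Total = 11.09487 * 4.0 = 44.38 Nm^3


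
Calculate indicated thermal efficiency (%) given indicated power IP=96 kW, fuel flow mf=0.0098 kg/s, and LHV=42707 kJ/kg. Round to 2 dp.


eta_ith = (IP / (mf * LHV)) * 100
Denominator = 0.0098 * 42707 = 418.5286 kW
eta_ith = (96 / 418.5286) * 100 = 22.94%


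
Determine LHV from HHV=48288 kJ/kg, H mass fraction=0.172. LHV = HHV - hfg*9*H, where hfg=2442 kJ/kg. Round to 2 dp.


LHV = HHV - hfg * 9 * H
Water correction = 2442 * 9 * 0.172 = 3780.216 kJ/kg
LHV = 48288 - 3780.216 = 44507.78 kJ/kg


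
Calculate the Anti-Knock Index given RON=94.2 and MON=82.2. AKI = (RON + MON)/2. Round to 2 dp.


AKI = (RON + MON) / 2
AKI = (94.2 + 82.2) / 2
AKI = 176.4 / 2 = 88.20


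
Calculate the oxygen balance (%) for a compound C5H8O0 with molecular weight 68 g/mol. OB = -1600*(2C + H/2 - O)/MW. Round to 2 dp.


OB = -1600 * (2C + H/2 - O) / MW
Inner = 2*5 + 8/2 - 0 = 14.00
OB = -1600 * 14.00 / 68 = -329.41%


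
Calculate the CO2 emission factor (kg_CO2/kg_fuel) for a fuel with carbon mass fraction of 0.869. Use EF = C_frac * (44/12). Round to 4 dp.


EF = C_frac * (M_CO2 / M_C)
EF = 0.869 * (44/12)
EF = 0.869 * 3.666667 = 3.1863 kg_CO2/kg_fuel


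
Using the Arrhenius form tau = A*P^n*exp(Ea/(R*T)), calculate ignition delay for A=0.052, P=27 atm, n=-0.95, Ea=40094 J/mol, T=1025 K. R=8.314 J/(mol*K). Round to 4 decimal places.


tau = A * P^n * exp(Ea/(R*T))
P^n = 27^(-0.95) = 0.04367214
Ea/(R*T) = 40094/(8.314*1025) = 4.704847
exp(Ea/(R*T)) = 110.481375
tau = 0.052 * 0.04367214 * 110.481375 = 0.2509 ms


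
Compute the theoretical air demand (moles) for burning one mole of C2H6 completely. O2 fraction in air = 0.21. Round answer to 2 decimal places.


Balanced combustion: C2H6 + 3.5 O2 -> 2 CO2 + 3 H2O
O2 needed = C + H/4 = 2 + 6/4 = 3.50 moles
Air moles = O2 / 0.21 = 3.50 / 0.21 = 16.67 moles air


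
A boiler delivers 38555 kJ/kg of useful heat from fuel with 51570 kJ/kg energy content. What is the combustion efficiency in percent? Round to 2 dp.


Efficiency = (Q_useful / Q_fuel) * 100
Efficiency = (38555 / 51570) * 100
Efficiency = 0.7476 * 100 = 74.76%


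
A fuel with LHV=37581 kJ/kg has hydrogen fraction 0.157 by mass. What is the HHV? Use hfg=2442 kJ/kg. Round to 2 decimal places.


HHV = LHV + hfg * 9 * H
Water addition = 2442 * 9 * 0.157 = 3450.546 kJ/kg
HHV = 37581 + 3450.546 = 41031.55 kJ/kg


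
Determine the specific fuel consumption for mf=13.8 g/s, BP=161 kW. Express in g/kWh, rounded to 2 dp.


SFC = (mf / BP) * 3600
Rate = 13.8 / 161 = 0.085714 g/(s*kW)
SFC = 0.085714 * 3600 = 308.57 g/kWh


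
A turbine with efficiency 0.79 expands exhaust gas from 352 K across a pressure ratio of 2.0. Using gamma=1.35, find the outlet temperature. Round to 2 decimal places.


T_out = T_in * (1 - eta * (1 - PR^(-(gamma-1)/gamma)))
Exponent = -(1.35-1)/1.35 = -0.25925926
PR^exp = 2.0^(-0.25925926) = 0.83551680
Factor = 1 - 0.79*(1 - 0.83551680) = 0.87005827
T_out = 352 * 0.87005827 = 306.26 K


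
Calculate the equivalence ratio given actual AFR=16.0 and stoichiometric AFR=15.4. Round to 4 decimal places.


phi = AFR_stoich / AFR_actual
phi = 15.4 / 16.0 = 0.9625


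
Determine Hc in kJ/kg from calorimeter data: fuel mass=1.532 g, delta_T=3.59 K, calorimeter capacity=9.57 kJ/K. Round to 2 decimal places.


Hc = C_cal * delta_T / m_fuel
Q_released = 9.57 * 3.59 = 34.3563 kJ
m_fuel = 1.532 g = 1.532/1000 kg = 0.001532 kg
Hc = 34.3563 / 0.001532 = 22425.78 kJ/kg


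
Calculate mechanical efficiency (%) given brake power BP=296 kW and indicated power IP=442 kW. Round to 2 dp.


eta_mech = (BP / IP) * 100
Ratio = 296 / 442 = 0.6697
eta_mech = 0.6697 * 100 = 66.97%


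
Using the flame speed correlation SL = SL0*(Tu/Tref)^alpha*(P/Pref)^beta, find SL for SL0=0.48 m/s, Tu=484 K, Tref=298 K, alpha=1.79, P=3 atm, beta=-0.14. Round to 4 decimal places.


SL = SL0 * (Tu/Tref)^alpha * (P/Pref)^beta
T ratio = 484/298 = 1.62416107
(T ratio)^alpha = 1.62416107^1.79 = 2.382463
(P/Pref)^beta = 3^(-0.14) = 0.857439
SL = 0.48 * 2.382463 * 0.857439 = 0.9806 m/s


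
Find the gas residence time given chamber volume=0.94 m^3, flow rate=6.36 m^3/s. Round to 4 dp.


tau = V / Q_flow
tau = 0.94 / 6.36 = 0.1478 s


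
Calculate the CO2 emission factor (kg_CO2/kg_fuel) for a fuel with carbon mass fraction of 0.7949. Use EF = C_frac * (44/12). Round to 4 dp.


EF = C_frac * (M_CO2 / M_C)
EF = 0.7949 * (44/12)
EF = 0.7949 * 3.666667 = 2.9146 kg_CO2/kg_fuel


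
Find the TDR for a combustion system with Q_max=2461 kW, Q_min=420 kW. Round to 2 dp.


TDR = Q_max / Q_min
TDR = 2461 / 420 = 5.86


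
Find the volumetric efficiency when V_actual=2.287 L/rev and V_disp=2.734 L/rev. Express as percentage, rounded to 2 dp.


eta_v = (V_actual / V_disp) * 100
Ratio = 2.287 / 2.734 = 0.8365
eta_v = 0.8365 * 100 = 83.65%


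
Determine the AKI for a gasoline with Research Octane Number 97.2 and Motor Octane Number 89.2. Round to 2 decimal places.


AKI = (RON + MON) / 2
AKI = (97.2 + 89.2) / 2
AKI = 186.4 / 2 = 93.20


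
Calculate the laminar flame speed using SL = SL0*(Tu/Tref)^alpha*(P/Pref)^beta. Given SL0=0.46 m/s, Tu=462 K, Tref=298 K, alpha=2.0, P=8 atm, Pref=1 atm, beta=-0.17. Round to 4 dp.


SL = SL0 * (Tu/Tref)^alpha * (P/Pref)^beta
T ratio = 462/298 = 1.55033557
(T ratio)^alpha = 1.55033557^2.0 = 2.403540
(P/Pref)^beta = 8^(-0.17) = 0.702222
SL = 0.46 * 2.403540 * 0.702222 = 0.7764 m/s


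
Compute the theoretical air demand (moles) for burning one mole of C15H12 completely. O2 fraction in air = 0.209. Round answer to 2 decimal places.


Balanced combustion: C15H12 + 18 O2 -> 15 CO2 + 6 H2O
O2 needed = C + H/4 = 15 + 12/4 = 18.00 moles
Air moles = O2 / 0.209 = 18.00 / 0.209 = 86.12 moles air


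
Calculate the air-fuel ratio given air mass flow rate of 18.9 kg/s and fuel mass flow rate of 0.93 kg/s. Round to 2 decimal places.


AFR = m_air / m_fuel
AFR = 18.9 / 0.93 = 20.32


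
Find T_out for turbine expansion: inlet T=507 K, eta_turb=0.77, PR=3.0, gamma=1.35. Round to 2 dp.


T_out = T_in * (1 - eta * (1 - PR^(-(gamma-1)/gamma)))
Exponent = -(1.35-1)/1.35 = -0.25925926
PR^exp = 3.0^(-0.25925926) = 0.75214556
Factor = 1 - 0.77*(1 - 0.75214556) = 0.80915208
T_out = 507 * 0.80915208 = 410.24 K


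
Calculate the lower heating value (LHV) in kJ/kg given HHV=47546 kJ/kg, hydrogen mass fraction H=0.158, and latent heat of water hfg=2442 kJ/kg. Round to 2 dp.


LHV = HHV - hfg * 9 * H
Water correction = 2442 * 9 * 0.158 = 3472.524 kJ/kg
LHV = 47546 - 3472.524 = 44073.48 kJ/kg


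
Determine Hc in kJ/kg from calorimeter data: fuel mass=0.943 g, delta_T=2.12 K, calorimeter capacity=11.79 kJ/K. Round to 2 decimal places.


Hc = C_cal * delta_T / m_fuel
Q_released = 11.79 * 2.12 = 24.9948 kJ
m_fuel = 0.943 g = 0.943/1000 kg = 0.000943 kg
Hc = 24.9948 / 0.000943 = 26505.62 kJ/kg


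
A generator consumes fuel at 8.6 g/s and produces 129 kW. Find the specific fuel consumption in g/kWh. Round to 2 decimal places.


SFC = (mf / BP) * 3600
Rate = 8.6 / 129 = 0.066667 g/(s*kW)
SFC = 0.066667 * 3600 = 240.00 g/kWh


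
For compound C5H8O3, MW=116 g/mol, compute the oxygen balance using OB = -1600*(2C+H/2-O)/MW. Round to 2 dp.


OB = -1600 * (2C + H/2 - O) / MW
Inner = 2*5 + 8/2 - 3 = 11.00
OB = -1600 * 11.00 / 116 = -151.72%


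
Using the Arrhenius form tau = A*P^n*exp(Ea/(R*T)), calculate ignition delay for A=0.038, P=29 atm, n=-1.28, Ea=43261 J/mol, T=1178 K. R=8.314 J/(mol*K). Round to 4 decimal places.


tau = A * P^n * exp(Ea/(R*T))
P^n = 29^(-1.28) = 0.01343169
Ea/(R*T) = 43261/(8.314*1178) = 4.417141
exp(Ea/(R*T)) = 82.859036
tau = 0.038 * 0.01343169 * 82.859036 = 0.0423 ms


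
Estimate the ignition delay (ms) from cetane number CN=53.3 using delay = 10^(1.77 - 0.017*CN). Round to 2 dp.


delay = 10^(1.77 - 0.017*CN)
Exponent = 1.77 - 0.017*53.3 = 0.8639
delay = 10^0.8639 = 7.31 ms


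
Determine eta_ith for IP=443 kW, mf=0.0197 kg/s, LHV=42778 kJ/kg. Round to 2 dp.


eta_ith = (IP / (mf * LHV)) * 100
Denominator = 0.0197 * 42778 = 842.7266 kW
eta_ith = (443 / 842.7266) * 100 = 52.57%


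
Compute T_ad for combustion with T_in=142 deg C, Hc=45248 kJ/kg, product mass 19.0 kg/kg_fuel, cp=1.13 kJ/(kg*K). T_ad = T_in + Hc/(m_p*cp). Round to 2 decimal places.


T_ad = T_in + Hc / (m_p * cp)
Denominator = 19.0 * 1.13 = 21.4700
Temperature rise = 45248 / 21.4700 = 2107.50 K
T_ad = 142 + 2107.50 = 2249.50 deg C


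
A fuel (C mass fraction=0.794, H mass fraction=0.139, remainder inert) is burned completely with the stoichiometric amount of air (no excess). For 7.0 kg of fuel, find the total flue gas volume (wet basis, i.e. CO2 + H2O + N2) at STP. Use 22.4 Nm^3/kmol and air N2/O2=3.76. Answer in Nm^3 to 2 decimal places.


Per kg fuel: CO2 = (C/12 kmol)*22.4 = (0.794/12)*22.4 = 1.48213 Nm^3
Per kg fuel: H2O = (H/2 kmol)*22.4 = (0.139/2)*22.4 = 1.55680 Nm^3
O2 needed per kg fuel = C/12 + H/4 = 0.794/12 + 0.139/4 = 0.10091667 kmol
Per kg fuel: N2 = O2*3.76*22.4 = 0.10091667*3.76*22.4 = 8.49961 Nm^3
Total per kg = 1.48213 + 1.55680 + 8.49961 = 11.53854 Nm^3
Total = 11.53854 * 7.0 = 80.77 Nm^3


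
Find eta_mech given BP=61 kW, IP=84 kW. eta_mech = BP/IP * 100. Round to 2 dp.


eta_mech = (BP / IP) * 100
Ratio = 61 / 84 = 0.7262
eta_mech = 0.7262 * 100 = 72.62%


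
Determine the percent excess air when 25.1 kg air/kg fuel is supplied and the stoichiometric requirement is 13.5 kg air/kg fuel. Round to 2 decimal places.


Excess air = actual - stoichiometric = 25.1 - 13.5 = 11.60 kg/kg fuel
Excess air % = (excess / stoich) * 100 = (11.60 / 13.5) * 100 = 85.93%


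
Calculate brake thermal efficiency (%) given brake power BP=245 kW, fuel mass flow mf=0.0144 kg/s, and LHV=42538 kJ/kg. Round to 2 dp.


eta_BTE = (BP / (mf * LHV)) * 100
Denominator = 0.0144 * 42538 = 612.5472 kW
eta_BTE = (245 / 612.5472) * 100 = 40.00%


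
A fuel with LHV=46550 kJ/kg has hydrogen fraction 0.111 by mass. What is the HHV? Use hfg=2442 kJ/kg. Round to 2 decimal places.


HHV = LHV + hfg * 9 * H
Water addition = 2442 * 9 * 0.111 = 2439.558 kJ/kg
HHV = 46550 + 2439.558 = 48989.56 kJ/kg


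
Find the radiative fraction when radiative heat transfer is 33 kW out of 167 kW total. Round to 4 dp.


f_rad = Q_rad / Q_total
f_rad = 33 / 167 = 0.1976


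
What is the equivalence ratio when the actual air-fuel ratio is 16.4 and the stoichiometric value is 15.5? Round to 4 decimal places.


phi = AFR_stoich / AFR_actual
phi = 15.5 / 16.4 = 0.9451


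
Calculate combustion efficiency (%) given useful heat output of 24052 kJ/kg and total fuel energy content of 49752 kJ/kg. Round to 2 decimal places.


Efficiency = (Q_useful / Q_fuel) * 100
Efficiency = (24052 / 49752) * 100
Efficiency = 0.4834 * 100 = 48.34%


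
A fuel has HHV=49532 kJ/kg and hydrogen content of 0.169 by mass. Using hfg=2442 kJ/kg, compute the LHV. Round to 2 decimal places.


LHV = HHV - hfg * 9 * H
Water correction = 2442 * 9 * 0.169 = 3714.282 kJ/kg
LHV = 49532 - 3714.282 = 45817.72 kJ/kg


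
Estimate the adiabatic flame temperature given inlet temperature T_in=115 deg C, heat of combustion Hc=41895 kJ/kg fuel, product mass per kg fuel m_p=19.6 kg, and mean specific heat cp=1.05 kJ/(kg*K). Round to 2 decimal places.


T_ad = T_in + Hc / (m_p * cp)
Denominator = 19.6 * 1.05 = 20.5800
Temperature rise = 41895 / 20.5800 = 2035.71 K
T_ad = 115 + 2035.71 = 2150.71 deg C


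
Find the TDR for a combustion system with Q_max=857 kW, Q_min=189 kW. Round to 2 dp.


TDR = Q_max / Q_min
TDR = 857 / 189 = 4.53


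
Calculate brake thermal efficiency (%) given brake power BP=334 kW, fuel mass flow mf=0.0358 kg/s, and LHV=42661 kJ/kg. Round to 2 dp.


eta_BTE = (BP / (mf * LHV)) * 100
Denominator = 0.0358 * 42661 = 1527.2638 kW
eta_BTE = (334 / 1527.2638) * 100 = 21.87%


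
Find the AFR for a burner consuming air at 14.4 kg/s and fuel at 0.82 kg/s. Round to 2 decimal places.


AFR = m_air / m_fuel
AFR = 14.4 / 0.82 = 17.56


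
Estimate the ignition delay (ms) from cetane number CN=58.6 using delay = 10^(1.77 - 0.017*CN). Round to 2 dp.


delay = 10^(1.77 - 0.017*CN)
Exponent = 1.77 - 0.017*58.6 = 0.7738
delay = 10^0.7738 = 5.94 ms


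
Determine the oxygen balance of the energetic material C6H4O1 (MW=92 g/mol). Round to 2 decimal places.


OB = -1600 * (2C + H/2 - O) / MW
Inner = 2*6 + 4/2 - 1 = 13.00
OB = -1600 * 13.00 / 92 = -226.09%


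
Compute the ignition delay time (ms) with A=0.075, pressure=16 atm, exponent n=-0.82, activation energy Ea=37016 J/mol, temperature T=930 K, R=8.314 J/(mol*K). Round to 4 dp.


tau = A * P^n * exp(Ea/(R*T))
P^n = 16^(-0.82) = 0.10294888
Ea/(R*T) = 37016/(8.314*930) = 4.787365
exp(Ea/(R*T)) = 119.984762
tau = 0.075 * 0.10294888 * 119.984762 = 0.9264 ms


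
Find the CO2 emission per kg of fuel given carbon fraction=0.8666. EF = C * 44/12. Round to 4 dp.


EF = C_frac * (M_CO2 / M_C)
EF = 0.8666 * (44/12)
EF = 0.8666 * 3.666667 = 3.1775 kg_CO2/kg_fuel


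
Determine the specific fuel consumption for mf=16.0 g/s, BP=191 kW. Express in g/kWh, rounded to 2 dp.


SFC = (mf / BP) * 3600
Rate = 16.0 / 191 = 0.083770 g/(s*kW)
SFC = 0.083770 * 3600 = 301.57 g/kWh


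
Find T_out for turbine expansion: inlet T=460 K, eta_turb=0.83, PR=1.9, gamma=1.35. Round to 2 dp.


T_out = T_in * (1 - eta * (1 - PR^(-(gamma-1)/gamma)))
Exponent = -(1.35-1)/1.35 = -0.25925926
PR^exp = 1.9^(-0.25925926) = 0.84670193
Factor = 1 - 0.83*(1 - 0.84670193) = 0.87276260
T_out = 460 * 0.87276260 = 401.47 K


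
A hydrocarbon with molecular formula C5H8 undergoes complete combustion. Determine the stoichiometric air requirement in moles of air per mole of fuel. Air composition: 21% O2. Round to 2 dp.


Balanced combustion: C5H8 + 7 O2 -> 5 CO2 + 4 H2O
O2 needed = C + H/4 = 5 + 8/4 = 7.00 moles
Air moles = O2 / 0.21 = 7.00 / 0.21 = 33.33 moles air


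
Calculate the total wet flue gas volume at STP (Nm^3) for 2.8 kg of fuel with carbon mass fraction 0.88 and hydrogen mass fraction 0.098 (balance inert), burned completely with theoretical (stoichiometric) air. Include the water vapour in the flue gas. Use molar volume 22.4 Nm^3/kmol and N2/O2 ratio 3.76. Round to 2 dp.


Per kg fuel: CO2 = (C/12 kmol)*22.4 = (0.88/12)*22.4 = 1.64267 Nm^3
Per kg fuel: H2O = (H/2 kmol)*22.4 = (0.098/2)*22.4 = 1.09760 Nm^3
O2 needed per kg fuel = C/12 + H/4 = 0.88/12 + 0.098/4 = 0.09783333 kmol
Per kg fuel: N2 = O2*3.76*22.4 = 0.09783333*3.76*22.4 = 8.23991 Nm^3
Total per kg = 1.64267 + 1.09760 + 8.23991 = 10.98018 Nm^3
Total = 10.98018 * 2.8 = 30.74 Nm^3


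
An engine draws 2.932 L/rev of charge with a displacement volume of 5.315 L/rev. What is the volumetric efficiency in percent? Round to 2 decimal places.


eta_v = (V_actual / V_disp) * 100
Ratio = 2.932 / 5.315 = 0.5516
eta_v = 0.5516 * 100 = 55.16%


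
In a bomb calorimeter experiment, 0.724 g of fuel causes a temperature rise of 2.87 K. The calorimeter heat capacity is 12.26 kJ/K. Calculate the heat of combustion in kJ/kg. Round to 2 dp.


Hc = C_cal * delta_T / m_fuel
Q_released = 12.26 * 2.87 = 35.1862 kJ
m_fuel = 0.724 g = 0.724/1000 kg = 0.000724 kg
Hc = 35.1862 / 0.000724 = 48599.72 kJ/kg


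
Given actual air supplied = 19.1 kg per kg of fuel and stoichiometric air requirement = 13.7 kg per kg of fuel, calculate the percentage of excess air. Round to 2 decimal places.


Excess air = actual - stoichiometric = 19.1 - 13.7 = 5.40 kg/kg fuel
Excess air % = (excess / stoich) * 100 = (5.40 / 13.7) * 100 = 39.42%


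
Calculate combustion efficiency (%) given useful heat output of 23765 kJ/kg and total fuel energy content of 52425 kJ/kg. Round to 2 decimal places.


Efficiency = (Q_useful / Q_fuel) * 100
Efficiency = (23765 / 52425) * 100
Efficiency = 0.4533 * 100 = 45.33%


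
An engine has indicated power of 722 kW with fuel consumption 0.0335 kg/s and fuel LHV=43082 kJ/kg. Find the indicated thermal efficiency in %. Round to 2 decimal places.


eta_ith = (IP / (mf * LHV)) * 100
Denominator = 0.0335 * 43082 = 1443.2470 kW
eta_ith = (722 / 1443.2470) * 100 = 50.03%


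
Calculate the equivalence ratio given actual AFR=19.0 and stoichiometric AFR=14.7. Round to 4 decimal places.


phi = AFR_stoich / AFR_actual
phi = 14.7 / 19.0 = 0.7737


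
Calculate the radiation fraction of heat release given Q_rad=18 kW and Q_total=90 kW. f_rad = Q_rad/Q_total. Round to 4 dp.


f_rad = Q_rad / Q_total
f_rad = 18 / 90 = 0.2000


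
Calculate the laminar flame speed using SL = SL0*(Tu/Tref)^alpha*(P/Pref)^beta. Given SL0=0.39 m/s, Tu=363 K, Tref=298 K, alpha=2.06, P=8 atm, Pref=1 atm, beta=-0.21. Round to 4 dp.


SL = SL0 * (Tu/Tref)^alpha * (P/Pref)^beta
T ratio = 363/298 = 1.21812081
(T ratio)^alpha = 1.21812081^2.06 = 1.501489
(P/Pref)^beta = 8^(-0.21) = 0.646176
SL = 0.39 * 1.501489 * 0.646176 = 0.3784 m/s


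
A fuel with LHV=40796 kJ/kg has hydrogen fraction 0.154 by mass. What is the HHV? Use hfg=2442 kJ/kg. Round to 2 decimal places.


HHV = LHV + hfg * 9 * H
Water addition = 2442 * 9 * 0.154 = 3384.612 kJ/kg
HHV = 40796 + 3384.612 = 44180.61 kJ/kg


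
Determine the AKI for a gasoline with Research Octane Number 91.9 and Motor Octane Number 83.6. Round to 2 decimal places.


AKI = (RON + MON) / 2
AKI = (91.9 + 83.6) / 2
AKI = 175.5 / 2 = 87.75


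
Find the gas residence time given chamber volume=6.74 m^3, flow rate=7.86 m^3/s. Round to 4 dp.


tau = V / Q_flow
tau = 6.74 / 7.86 = 0.8575 s


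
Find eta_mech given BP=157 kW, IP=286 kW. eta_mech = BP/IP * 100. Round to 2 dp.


eta_mech = (BP / IP) * 100
Ratio = 157 / 286 = 0.5490
eta_mech = 0.5490 * 100 = 54.90%


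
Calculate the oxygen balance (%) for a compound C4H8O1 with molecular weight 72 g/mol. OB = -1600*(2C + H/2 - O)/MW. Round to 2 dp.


OB = -1600 * (2C + H/2 - O) / MW
Inner = 2*4 + 8/2 - 1 = 11.00
OB = -1600 * 11.00 / 72 = -244.44%


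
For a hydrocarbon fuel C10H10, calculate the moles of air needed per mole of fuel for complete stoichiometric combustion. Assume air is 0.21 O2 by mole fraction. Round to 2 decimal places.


Balanced combustion: C10H10 + 12.5 O2 -> 10 CO2 + 5 H2O
O2 needed = C + H/4 = 10 + 10/4 = 12.50 moles
Air moles = O2 / 0.21 = 12.50 / 0.21 = 59.52 moles air


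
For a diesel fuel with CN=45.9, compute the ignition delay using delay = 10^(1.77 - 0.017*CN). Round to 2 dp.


delay = 10^(1.77 - 0.017*CN)
Exponent = 1.77 - 0.017*45.9 = 0.9897
delay = 10^0.9897 = 9.77 ms
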